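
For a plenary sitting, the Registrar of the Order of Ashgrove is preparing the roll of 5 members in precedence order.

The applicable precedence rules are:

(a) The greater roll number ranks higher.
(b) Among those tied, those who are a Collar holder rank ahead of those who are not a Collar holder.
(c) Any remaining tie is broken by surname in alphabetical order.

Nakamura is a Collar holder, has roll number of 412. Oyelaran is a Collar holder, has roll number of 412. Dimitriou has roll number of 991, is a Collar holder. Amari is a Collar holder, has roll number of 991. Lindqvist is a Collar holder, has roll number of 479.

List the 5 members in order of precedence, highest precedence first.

By roll number (higher first): Amari and Dimitriou (both 991); then Lindqvist (479); then Nakamura and Oyelaran (both 412).
Amari and Dimitriou are each a Collar holder, so the next rule applies.
Among Amari and Dimitriou, alphabetically by surname: Amari before Dimitriou.
Nakamura and Oyelaran are each a Collar holder, so the next rule applies.
Among Nakamura and Oyelaran, alphabetically by surname: Nakamura before Oyelaran.
Full order: Amari, Dimitriou, Lindqvist, Nakamura, Oyelaran.

Amari, Dimitriou, Lindqvist, Nakamura, Oyelaran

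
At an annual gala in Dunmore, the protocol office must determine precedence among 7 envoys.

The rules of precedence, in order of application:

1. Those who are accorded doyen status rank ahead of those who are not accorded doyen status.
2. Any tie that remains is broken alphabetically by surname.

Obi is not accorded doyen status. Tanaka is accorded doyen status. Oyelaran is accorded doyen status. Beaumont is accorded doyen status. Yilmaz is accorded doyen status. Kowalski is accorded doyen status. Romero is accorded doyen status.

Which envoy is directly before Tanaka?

Romero

By the first rule: Beaumont, Kowalski, Oyelaran, Romero, Tanaka and Yilmaz (each accorded doyen status); then Obi (not accorded doyen status).
Among Beaumont, Kowalski, Oyelaran, Romero, Tanaka and Yilmaz, alphabetically by surname: Beaumont before Kowalski before Oyelaran before Romero before Tanaka before Yilmaz.
Order: Beaumont, Kowalski, Oyelaran, Romero, Tanaka, Yilmaz, Obi.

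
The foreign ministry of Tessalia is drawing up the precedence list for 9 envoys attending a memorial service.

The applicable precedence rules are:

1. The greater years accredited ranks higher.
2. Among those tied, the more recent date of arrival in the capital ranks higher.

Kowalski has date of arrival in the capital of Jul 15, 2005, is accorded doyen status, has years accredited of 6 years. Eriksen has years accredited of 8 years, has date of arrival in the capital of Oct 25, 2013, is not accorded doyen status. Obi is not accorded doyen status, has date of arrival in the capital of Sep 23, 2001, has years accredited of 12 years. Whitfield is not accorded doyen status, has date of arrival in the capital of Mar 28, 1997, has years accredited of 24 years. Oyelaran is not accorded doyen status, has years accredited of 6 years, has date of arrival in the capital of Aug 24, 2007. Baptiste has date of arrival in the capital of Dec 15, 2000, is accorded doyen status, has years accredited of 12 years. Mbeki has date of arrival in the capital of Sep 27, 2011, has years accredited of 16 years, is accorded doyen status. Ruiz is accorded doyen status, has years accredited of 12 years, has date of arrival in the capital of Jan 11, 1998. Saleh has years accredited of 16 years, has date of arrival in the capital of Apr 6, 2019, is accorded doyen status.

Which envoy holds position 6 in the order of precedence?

By years accredited (higher first): Whitfield (24 years); then Saleh and Mbeki (both 16 years); then Obi, Baptiste and Ruiz (each 12 years); then Eriksen (8 years); then Oyelaran and Kowalski (both 6 years).
Among Saleh and Mbeki, by date of arrival in the capital (later first): Saleh (Apr 6, 2019) before Mbeki (Sep 27, 2011).
Among Obi, Baptiste and Ruiz, by date of arrival in the capital (later first): Obi (Sep 23, 2001) before Baptiste (Dec 15, 2000) before Ruiz (Jan 11, 1998).
Among Oyelaran and Kowalski, by date of arrival in the capital (later first): Oyelaran (Aug 24, 2007) before Kowalski (Jul 15, 2005).
Order: Whitfield, Saleh, Mbeki, Obi, Baptiste, Ruiz, Eriksen, Oyelaran, Kowalski.

Ruiz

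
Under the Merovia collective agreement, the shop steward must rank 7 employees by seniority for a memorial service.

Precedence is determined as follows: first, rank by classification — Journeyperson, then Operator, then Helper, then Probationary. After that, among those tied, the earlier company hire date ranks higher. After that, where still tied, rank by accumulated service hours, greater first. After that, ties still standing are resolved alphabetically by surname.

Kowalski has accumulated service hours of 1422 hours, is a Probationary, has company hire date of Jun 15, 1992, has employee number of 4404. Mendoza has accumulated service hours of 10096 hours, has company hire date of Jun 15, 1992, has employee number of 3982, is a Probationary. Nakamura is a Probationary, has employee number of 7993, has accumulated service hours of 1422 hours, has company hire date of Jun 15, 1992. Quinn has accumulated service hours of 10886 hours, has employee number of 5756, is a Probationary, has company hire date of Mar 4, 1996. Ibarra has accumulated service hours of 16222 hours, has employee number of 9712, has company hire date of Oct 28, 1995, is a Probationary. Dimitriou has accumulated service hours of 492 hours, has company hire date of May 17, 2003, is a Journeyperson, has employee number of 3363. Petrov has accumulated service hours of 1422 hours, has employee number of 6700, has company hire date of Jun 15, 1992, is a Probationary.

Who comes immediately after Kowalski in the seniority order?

By classification: Dimitriou (Journeyperson); then Mendoza, Kowalski, Nakamura, Petrov, Ibarra and Quinn (Probationary).
Among Mendoza, Kowalski, Nakamura, Petrov, Ibarra and Quinn, by company hire date (earlier first): Mendoza, Kowalski, Nakamura and Petrov (Jun 15, 1992) before Ibarra (Oct 28, 1995) before Quinn (Mar 4, 1996).
Among Mendoza, Kowalski, Nakamura and Petrov, by accumulated service hours (higher first): Mendoza (10096 hours) before Kowalski, Nakamura and Petrov (1422 hours).
Among Kowalski, Nakamura and Petrov, alphabetically by surname: Kowalski before Nakamura before Petrov.
Order: Dimitriou, Mendoza, Kowalski, Nakamura, Petrov, Ibarra, Quinn.

Nakamura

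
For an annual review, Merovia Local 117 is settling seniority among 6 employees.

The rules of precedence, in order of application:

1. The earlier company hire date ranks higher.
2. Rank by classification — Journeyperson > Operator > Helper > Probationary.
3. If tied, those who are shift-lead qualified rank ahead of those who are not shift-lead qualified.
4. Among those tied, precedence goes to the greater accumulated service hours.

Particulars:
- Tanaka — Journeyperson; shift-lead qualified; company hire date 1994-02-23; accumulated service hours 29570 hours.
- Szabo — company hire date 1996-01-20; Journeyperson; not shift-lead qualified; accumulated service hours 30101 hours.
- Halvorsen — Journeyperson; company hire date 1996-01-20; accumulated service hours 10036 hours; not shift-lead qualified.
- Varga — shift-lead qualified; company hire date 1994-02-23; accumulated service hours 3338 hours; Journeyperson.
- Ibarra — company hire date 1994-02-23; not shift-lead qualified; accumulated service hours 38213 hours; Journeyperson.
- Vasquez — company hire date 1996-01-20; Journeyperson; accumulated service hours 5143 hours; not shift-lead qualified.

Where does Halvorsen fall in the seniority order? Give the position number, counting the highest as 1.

By company hire date (earlier first): Tanaka, Varga and Ibarra (each 1994-02-23); then Szabo, Halvorsen and Vasquez (each 1996-01-20).
Tanaka, Varga and Ibarra are each Journeyperson, so the next rule applies.
Among Tanaka, Varga and Ibarra, shift-lead qualified before not shift-lead qualified: Tanaka and Varga (shift-lead qualified) before Ibarra (not shift-lead qualified).
Among Tanaka and Varga, by accumulated service hours (higher first): Tanaka (29570 hours) before Varga (3338 hours).
Szabo, Halvorsen and Vasquez are each Journeyperson, so the next rule applies.
Szabo, Halvorsen and Vasquez are each not shift-lead qualified, so the next rule applies.
Among Szabo, Halvorsen and Vasquez, by accumulated service hours (higher first): Szabo (30101 hours) before Halvorsen (10036 hours) before Vasquez (5143 hours).
Order: Tanaka, Varga, Ibarra, Szabo, Halvorsen, Vasquez. So position 5.

5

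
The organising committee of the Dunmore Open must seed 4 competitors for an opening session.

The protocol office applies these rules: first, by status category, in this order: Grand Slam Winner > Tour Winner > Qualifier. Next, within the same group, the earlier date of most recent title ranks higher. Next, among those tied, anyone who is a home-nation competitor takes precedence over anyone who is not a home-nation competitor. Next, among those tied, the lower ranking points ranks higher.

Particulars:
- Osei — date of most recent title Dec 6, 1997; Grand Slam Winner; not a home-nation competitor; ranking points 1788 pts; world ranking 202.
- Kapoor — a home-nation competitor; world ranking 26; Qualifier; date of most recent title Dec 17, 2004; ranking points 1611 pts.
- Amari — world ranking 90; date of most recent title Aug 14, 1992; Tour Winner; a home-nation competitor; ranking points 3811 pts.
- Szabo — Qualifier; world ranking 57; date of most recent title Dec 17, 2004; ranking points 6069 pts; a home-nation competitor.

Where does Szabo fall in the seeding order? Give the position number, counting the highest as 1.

4

By status category: Osei (Grand Slam Winner); then Amari (Tour Winner); then Kapoor and Szabo (Qualifier).
Kapoor and Szabo both have date of most recent title Dec 17, 2004, so the next rule applies.
Kapoor and Szabo are each a home-nation competitor, so the next rule applies.
Among Kapoor and Szabo, by ranking points (lower first): Kapoor (1611 pts) before Szabo (6069 pts).
Order: Osei, Amari, Kapoor, Szabo. So position 4.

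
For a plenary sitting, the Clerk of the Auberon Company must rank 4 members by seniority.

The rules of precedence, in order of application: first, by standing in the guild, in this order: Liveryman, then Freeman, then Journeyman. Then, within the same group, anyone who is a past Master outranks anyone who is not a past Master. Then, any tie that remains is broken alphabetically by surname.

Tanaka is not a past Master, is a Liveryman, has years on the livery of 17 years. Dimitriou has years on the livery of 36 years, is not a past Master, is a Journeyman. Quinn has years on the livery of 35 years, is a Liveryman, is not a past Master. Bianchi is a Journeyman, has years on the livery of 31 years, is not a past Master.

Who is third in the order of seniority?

Bianchi

By standing in the guild: Quinn and Tanaka (Liveryman); then Bianchi and Dimitriou (Journeyman).
Quinn and Tanaka are each not a past Master, so the next rule applies.
Among Quinn and Tanaka, alphabetically by surname: Quinn before Tanaka.
Bianchi and Dimitriou are each not a past Master, so the next rule applies.
Among Bianchi and Dimitriou, alphabetically by surname: Bianchi before Dimitriou.
Order: Quinn, Tanaka, Bianchi, Dimitriou.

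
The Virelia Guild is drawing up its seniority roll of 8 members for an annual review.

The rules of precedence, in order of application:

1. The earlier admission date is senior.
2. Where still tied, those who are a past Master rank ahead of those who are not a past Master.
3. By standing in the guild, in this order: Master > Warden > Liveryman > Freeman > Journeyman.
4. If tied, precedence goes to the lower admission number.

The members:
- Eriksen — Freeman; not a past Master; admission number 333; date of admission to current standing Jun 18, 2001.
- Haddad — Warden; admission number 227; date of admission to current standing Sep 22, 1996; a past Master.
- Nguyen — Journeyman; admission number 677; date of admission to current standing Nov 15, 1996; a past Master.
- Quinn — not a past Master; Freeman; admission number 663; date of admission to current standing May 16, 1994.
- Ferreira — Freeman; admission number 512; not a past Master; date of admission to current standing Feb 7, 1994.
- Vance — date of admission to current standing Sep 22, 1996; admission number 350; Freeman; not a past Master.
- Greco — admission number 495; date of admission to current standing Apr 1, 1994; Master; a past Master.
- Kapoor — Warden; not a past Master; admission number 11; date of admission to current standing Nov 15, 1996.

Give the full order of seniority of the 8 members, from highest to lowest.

By date of admission to current standing (earlier first): Ferreira (Feb 7, 1994); then Greco (Apr 1, 1994); then Quinn (May 16, 1994); then Haddad and Vance (both Sep 22, 1996); then Nguyen and Kapoor (both Nov 15, 1996); then Eriksen (Jun 18, 2001).
Among Haddad and Vance, a past Master before not a past Master: Haddad (a past Master) before Vance (not a past Master).
Among Nguyen and Kapoor, a past Master before not a past Master: Nguyen (a past Master) before Kapoor (not a past Master).
Full order: Ferreira, Greco, Quinn, Haddad, Vance, Nguyen, Kapoor, Eriksen.

Ferreira, Greco, Quinn, Haddad, Vance, Nguyen, Kapoor, Eriksen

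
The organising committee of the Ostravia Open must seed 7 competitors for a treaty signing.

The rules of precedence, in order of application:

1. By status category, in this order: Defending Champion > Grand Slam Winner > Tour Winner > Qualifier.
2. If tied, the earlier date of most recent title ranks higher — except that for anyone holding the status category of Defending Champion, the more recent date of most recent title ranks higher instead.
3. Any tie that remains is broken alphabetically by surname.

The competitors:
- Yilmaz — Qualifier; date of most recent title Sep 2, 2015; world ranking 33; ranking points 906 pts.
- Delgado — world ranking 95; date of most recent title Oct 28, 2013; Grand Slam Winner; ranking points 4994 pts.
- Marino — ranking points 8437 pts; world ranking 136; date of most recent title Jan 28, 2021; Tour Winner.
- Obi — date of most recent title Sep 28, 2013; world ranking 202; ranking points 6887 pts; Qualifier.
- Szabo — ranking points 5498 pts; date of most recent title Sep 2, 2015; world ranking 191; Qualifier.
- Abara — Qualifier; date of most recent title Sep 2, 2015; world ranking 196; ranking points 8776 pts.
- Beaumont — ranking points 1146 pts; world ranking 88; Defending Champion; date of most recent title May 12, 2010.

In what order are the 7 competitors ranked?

By status category: Beaumont (Defending Champion); then Delgado (Grand Slam Winner); then Marino (Tour Winner); then Obi, Abara, Szabo and Yilmaz (Qualifier).
Among Obi, Abara, Szabo and Yilmaz, by date of most recent title (earlier first): Obi (Sep 28, 2013) before Abara, Szabo and Yilmaz (Sep 2, 2015).
Among Abara, Szabo and Yilmaz, alphabetically by surname: Abara before Szabo before Yilmaz.
Full order: Beaumont, Delgado, Marino, Obi, Abara, Szabo, Yilmaz.

Beaumont, Delgado, Marino, Obi, Abara, Szabo, Yilmaz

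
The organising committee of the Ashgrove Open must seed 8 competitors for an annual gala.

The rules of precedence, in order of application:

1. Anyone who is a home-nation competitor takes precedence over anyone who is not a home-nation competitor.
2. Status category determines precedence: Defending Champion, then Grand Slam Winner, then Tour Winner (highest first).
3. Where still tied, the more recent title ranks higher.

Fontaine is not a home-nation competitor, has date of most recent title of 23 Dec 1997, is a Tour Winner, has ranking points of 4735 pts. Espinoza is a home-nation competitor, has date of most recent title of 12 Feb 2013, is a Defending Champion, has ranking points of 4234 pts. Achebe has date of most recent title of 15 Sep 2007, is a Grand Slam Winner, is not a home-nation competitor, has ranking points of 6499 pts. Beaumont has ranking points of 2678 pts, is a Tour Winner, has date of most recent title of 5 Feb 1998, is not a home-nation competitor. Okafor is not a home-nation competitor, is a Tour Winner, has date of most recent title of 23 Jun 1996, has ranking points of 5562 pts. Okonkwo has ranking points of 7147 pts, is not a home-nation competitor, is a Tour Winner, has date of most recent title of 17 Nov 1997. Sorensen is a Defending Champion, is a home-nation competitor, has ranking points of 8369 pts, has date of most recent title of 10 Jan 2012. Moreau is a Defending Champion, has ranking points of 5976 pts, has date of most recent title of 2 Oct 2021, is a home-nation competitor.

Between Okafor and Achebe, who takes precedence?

Achebe

By the first rule: Moreau, Espinoza and Sorensen (each a home-nation competitor); then Achebe, Beaumont, Fontaine, Okonkwo and Okafor (each not a home-nation competitor).
Moreau, Espinoza and Sorensen are each Defending Champion, so the next rule applies.
Among Moreau, Espinoza and Sorensen, by date of most recent title (later first): Moreau (2 Oct 2021) before Espinoza (12 Feb 2013) before Sorensen (10 Jan 2012).
Among Achebe, Beaumont, Fontaine, Okonkwo and Okafor, by status category: Achebe (Grand Slam Winner) before Beaumont, Fontaine, Okonkwo and Okafor (Tour Winner).
Among Beaumont, Fontaine, Okonkwo and Okafor, by date of most recent title (later first): Beaumont (5 Feb 1998) before Fontaine (23 Dec 1997) before Okonkwo (17 Nov 1997) before Okafor (23 Jun 1996).
So Achebe takes precedence.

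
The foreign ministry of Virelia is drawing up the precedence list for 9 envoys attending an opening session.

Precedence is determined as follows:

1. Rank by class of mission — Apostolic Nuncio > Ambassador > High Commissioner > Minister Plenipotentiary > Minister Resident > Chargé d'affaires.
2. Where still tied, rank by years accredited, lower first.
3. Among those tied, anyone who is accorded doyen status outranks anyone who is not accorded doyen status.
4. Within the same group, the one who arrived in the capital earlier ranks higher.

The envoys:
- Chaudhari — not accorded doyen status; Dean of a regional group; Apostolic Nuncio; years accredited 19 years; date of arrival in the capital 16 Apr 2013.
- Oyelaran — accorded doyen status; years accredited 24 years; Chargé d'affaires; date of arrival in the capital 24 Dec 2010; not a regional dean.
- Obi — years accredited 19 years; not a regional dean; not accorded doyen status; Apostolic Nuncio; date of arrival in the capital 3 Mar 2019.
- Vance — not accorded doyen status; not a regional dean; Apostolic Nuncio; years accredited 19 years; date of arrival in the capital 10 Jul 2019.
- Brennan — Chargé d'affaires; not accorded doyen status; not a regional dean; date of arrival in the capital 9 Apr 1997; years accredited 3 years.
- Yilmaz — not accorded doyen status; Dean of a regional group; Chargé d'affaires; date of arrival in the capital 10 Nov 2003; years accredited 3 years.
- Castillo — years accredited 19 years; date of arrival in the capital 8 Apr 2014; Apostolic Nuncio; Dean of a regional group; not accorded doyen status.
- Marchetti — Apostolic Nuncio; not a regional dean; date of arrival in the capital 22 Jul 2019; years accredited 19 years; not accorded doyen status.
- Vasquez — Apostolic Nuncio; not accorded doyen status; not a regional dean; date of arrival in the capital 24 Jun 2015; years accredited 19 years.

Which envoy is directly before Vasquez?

By class of mission: Chaudhari, Castillo, Vasquez, Obi, Vance and Marchetti (Apostolic Nuncio); then Brennan, Yilmaz and Oyelaran (Chargé d'affaires).
Chaudhari, Castillo, Vasquez, Obi, Vance and Marchetti all have years accredited 19 years, so the next rule applies.
Chaudhari, Castillo, Vasquez, Obi, Vance and Marchetti are each not accorded doyen status, so the next rule applies.
Among Chaudhari, Castillo, Vasquez, Obi, Vance and Marchetti, by date of arrival in the capital (earlier first): Chaudhari (16 Apr 2013) before Castillo (8 Apr 2014) before Vasquez (24 Jun 2015) before Obi (3 Mar 2019) before Vance (10 Jul 2019) before Marchetti (22 Jul 2019).
Among Brennan, Yilmaz and Oyelaran, by years accredited (lower first): Brennan and Yilmaz (3 years) before Oyelaran (24 years).
Brennan and Yilmaz are each not accorded doyen status, so the next rule applies.
Among Brennan and Yilmaz, by date of arrival in the capital (earlier first): Brennan (9 Apr 1997) before Yilmaz (10 Nov 2003).
Order: Chaudhari, Castillo, Vasquez, Obi, Vance, Marchetti, Brennan, Yilmaz, Oyelaran.

Castillo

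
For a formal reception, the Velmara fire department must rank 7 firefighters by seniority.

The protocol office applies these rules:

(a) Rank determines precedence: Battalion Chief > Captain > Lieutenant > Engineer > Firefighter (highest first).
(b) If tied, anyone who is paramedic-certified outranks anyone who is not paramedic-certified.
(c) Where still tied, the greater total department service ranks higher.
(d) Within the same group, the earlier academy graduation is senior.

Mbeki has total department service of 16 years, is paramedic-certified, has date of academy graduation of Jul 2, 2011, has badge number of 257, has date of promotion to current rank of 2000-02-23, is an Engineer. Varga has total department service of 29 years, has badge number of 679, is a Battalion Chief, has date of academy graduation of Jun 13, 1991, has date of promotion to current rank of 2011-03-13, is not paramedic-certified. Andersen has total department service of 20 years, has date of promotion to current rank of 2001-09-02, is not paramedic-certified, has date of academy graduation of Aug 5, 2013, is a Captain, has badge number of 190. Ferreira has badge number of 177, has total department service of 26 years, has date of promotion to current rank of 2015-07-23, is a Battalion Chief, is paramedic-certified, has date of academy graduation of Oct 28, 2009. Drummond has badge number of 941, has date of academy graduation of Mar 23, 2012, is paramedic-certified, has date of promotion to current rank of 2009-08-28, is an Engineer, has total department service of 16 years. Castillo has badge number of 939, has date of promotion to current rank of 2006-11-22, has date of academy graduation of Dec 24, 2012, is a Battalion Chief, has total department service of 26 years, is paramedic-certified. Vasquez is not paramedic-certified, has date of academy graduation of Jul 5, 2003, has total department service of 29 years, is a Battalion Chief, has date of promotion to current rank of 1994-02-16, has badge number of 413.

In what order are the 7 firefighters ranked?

By rank: Ferreira, Castillo, Varga and Vasquez (Battalion Chief); then Andersen (Captain); then Mbeki and Drummond (Engineer).
Among Ferreira, Castillo, Varga and Vasquez, paramedic-certified before not paramedic-certified: Ferreira and Castillo (paramedic-certified) before Varga and Vasquez (not paramedic-certified).
Ferreira and Castillo both have total department service 26 years, so the next rule applies.
Among Ferreira and Castillo, by date of academy graduation (earlier first): Ferreira (Oct 28, 2009) before Castillo (Dec 24, 2012).
Varga and Vasquez both have total department service 29 years, so the next rule applies.
Among Varga and Vasquez, by date of academy graduation (earlier first): Varga (Jun 13, 1991) before Vasquez (Jul 5, 2003).
Mbeki and Drummond are each paramedic-certified, so the next rule applies.
Mbeki and Drummond both have total department service 16 years, so the next rule applies.
Among Mbeki and Drummond, by date of academy graduation (earlier first): Mbeki (Jul 2, 2011) before Drummond (Mar 23, 2012).
Full order: Ferreira, Castillo, Varga, Vasquez, Andersen, Mbeki, Drummond.

Ferreira, Castillo, Varga, Vasquez, Andersen, Mbeki, Drummond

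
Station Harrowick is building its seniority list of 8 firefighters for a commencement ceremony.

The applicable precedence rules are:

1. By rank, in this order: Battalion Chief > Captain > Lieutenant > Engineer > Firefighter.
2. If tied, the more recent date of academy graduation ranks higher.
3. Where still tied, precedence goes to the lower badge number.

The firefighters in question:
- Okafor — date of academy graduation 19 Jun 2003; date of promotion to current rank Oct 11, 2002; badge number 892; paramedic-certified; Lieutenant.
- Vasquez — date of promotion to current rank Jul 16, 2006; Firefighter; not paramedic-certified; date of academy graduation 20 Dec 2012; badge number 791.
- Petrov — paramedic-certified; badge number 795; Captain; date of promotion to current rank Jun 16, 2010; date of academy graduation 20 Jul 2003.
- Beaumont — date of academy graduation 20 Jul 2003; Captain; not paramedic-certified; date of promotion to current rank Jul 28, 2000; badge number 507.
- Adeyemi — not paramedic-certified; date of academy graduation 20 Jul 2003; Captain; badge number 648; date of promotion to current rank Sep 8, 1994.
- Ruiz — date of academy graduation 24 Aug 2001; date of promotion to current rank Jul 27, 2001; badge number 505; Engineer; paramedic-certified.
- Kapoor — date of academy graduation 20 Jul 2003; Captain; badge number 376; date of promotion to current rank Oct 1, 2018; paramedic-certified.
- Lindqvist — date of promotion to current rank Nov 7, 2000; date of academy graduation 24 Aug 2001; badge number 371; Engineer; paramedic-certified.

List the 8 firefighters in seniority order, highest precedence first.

By rank: Kapoor, Beaumont, Adeyemi and Petrov (Captain); then Okafor (Lieutenant); then Lindqvist and Ruiz (Engineer); then Vasquez (Firefighter).
Kapoor, Beaumont, Adeyemi and Petrov all have date of academy graduation 20 Jul 2003, so the next rule applies.
Among Kapoor, Beaumont, Adeyemi and Petrov, by badge number (lower first): Kapoor (376) before Beaumont (507) before Adeyemi (648) before Petrov (795).
Lindqvist and Ruiz both have date of academy graduation 24 Aug 2001, so the next rule applies.
Among Lindqvist and Ruiz, by badge number (lower first): Lindqvist (371) before Ruiz (505).
Full order: Kapoor, Beaumont, Adeyemi, Petrov, Okafor, Lindqvist, Ruiz, Vasquez.

Kapoor, Beaumont, Adeyemi, Petrov, Okafor, Lindqvist, Ruiz, Vasquez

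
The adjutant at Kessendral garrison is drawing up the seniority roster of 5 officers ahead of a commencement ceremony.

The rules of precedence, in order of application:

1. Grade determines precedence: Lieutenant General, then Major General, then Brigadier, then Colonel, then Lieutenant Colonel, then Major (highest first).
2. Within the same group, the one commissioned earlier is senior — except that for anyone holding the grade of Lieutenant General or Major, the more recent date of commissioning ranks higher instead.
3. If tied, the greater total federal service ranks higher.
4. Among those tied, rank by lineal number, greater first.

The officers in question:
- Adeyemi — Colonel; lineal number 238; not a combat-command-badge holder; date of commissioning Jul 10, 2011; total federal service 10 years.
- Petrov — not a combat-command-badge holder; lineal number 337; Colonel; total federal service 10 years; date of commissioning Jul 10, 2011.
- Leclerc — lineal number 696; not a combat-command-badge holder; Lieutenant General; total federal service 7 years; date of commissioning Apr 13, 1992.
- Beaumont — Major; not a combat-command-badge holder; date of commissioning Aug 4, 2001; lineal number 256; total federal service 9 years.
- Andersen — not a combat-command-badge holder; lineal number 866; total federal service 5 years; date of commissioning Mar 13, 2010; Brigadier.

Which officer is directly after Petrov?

Adeyemi

By grade: Leclerc (Lieutenant General); then Andersen (Brigadier); then Petrov and Adeyemi (Colonel); then Beaumont (Major).
Petrov and Adeyemi both have date of commissioning Jul 10, 2011, so the next rule applies.
Petrov and Adeyemi both have total federal service 10 years, so the next rule applies.
Among Petrov and Adeyemi, by lineal number (higher first): Petrov (337) before Adeyemi (238).
Order: Leclerc, Andersen, Petrov, Adeyemi, Beaumont.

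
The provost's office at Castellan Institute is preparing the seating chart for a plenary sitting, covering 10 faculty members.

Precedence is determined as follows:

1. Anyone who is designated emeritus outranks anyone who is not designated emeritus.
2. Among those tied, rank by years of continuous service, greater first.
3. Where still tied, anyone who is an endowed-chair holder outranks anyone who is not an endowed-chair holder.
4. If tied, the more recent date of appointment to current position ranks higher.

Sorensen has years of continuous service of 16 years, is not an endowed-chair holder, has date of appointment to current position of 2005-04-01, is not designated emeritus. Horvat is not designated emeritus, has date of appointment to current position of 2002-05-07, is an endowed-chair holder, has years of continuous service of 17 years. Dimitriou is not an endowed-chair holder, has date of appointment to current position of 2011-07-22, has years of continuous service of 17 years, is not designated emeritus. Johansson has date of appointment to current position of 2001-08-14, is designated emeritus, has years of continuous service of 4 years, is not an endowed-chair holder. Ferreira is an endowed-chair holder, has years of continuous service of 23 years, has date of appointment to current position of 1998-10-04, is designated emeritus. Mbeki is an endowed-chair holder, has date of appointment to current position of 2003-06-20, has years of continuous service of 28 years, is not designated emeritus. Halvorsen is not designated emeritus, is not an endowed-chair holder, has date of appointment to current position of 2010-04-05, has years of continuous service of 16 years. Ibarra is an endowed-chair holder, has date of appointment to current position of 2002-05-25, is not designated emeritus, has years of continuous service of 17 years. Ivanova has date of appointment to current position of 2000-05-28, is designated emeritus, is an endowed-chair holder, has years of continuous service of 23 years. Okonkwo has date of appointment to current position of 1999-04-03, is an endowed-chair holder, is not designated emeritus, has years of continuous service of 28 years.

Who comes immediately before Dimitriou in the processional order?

By the first rule: Ivanova, Ferreira and Johansson (each designated emeritus); then Mbeki, Okonkwo, Ibarra, Horvat, Dimitriou, Halvorsen and Sorensen (each not designated emeritus).
Among Ivanova, Ferreira and Johansson, by years of continuous service (higher first): Ivanova and Ferreira (23 years) before Johansson (4 years).
Ivanova and Ferreira are each an endowed-chair holder, so the next rule applies.
Among Ivanova and Ferreira, by date of appointment to current position (later first): Ivanova (2000-05-28) before Ferreira (1998-10-04).
Among Mbeki, Okonkwo, Ibarra, Horvat, Dimitriou, Halvorsen and Sorensen, by years of continuous service (higher first): Mbeki and Okonkwo (28 years) before Ibarra, Horvat and Dimitriou (17 years) before Halvorsen and Sorensen (16 years).
Mbeki and Okonkwo are each an endowed-chair holder, so the next rule applies.
Among Mbeki and Okonkwo, by date of appointment to current position (later first): Mbeki (2003-06-20) before Okonkwo (1999-04-03).
Among Ibarra, Horvat and Dimitriou, an endowed-chair holder before not an endowed-chair holder: Ibarra and Horvat (an endowed-chair holder) before Dimitriou (not an endowed-chair holder).
Among Ibarra and Horvat, by date of appointment to current position (later first): Ibarra (2002-05-25) before Horvat (2002-05-07).
Halvorsen and Sorensen are each not an endowed-chair holder, so the next rule applies.
Among Halvorsen and Sorensen, by date of appointment to current position (later first): Halvorsen (2010-04-05) before Sorensen (2005-04-01).
Order: Ivanova, Ferreira, Johansson, Mbeki, Okonkwo, Ibarra, Horvat, Dimitriou, Halvorsen, Sorensen.

Horvat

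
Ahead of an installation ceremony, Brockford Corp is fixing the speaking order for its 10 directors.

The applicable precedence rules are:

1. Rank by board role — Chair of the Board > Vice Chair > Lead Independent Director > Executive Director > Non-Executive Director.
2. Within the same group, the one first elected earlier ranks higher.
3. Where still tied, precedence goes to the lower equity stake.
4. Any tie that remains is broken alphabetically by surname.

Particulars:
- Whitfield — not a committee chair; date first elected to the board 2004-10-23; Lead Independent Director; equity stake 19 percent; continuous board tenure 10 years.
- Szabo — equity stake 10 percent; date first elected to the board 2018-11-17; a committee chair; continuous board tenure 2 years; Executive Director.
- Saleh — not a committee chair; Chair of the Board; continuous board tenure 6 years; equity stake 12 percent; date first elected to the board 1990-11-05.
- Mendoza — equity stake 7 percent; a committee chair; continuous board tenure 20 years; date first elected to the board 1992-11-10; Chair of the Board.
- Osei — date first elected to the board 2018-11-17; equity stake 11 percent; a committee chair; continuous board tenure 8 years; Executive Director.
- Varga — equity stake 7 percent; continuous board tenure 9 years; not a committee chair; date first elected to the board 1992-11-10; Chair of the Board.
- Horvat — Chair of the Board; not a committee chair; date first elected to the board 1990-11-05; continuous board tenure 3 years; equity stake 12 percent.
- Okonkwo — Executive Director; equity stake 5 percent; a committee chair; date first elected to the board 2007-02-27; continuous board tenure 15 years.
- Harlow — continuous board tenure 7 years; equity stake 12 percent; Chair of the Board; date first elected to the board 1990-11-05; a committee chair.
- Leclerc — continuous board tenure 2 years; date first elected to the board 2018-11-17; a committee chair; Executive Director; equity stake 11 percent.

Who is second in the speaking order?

By board role: Harlow, Horvat, Saleh, Mendoza and Varga (Chair of the Board); then Whitfield (Lead Independent Director); then Okonkwo, Szabo, Leclerc and Osei (Executive Director).
Among Harlow, Horvat, Saleh, Mendoza and Varga, by date first elected to the board (earlier first): Harlow, Horvat and Saleh (1990-11-05) before Mendoza and Varga (1992-11-10).
Harlow, Horvat and Saleh all have equity stake 12 percent, so the next rule applies.
Among Harlow, Horvat and Saleh, alphabetically by surname: Harlow before Horvat before Saleh.
Mendoza and Varga both have equity stake 7 percent, so the next rule applies.
Among Mendoza and Varga, alphabetically by surname: Mendoza before Varga.
Among Okonkwo, Szabo, Leclerc and Osei, by date first elected to the board (earlier first): Okonkwo (2007-02-27) before Szabo, Leclerc and Osei (2018-11-17).
Among Szabo, Leclerc and Osei, by equity stake (lower first): Szabo (10 percent) before Leclerc and Osei (11 percent).
Among Leclerc and Osei, alphabetically by surname: Leclerc before Osei.
Order: Harlow, Horvat, Saleh, Mendoza, Varga, Whitfield, Okonkwo, Szabo, Leclerc, Osei.

Horvat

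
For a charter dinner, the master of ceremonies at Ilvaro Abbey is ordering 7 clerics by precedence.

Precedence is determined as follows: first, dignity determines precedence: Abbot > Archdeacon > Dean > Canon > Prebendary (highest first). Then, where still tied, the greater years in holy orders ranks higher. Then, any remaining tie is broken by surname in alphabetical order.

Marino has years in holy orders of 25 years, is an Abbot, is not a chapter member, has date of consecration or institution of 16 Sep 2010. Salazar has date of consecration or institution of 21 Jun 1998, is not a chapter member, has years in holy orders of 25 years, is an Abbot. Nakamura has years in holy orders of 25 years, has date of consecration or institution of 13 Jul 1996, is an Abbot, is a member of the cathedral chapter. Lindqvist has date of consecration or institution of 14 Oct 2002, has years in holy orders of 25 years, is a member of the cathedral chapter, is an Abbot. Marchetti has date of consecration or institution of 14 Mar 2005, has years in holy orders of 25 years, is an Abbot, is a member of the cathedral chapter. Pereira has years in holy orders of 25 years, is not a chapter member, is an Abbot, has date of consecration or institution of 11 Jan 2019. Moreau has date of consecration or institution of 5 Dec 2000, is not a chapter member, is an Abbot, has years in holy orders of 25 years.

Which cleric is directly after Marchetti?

By dignity: Lindqvist, Marchetti, Marino, Moreau, Nakamura, Pereira and Salazar (Abbot).
Lindqvist, Marchetti, Marino, Moreau, Nakamura, Pereira and Salazar all have years in holy orders 25 years, so the next rule applies.
Among Lindqvist, Marchetti, Marino, Moreau, Nakamura, Pereira and Salazar, alphabetically by surname: Lindqvist before Marchetti before Marino before Moreau before Nakamura before Pereira before Salazar.
Order: Lindqvist, Marchetti, Marino, Moreau, Nakamura, Pereira, Salazar.

Marino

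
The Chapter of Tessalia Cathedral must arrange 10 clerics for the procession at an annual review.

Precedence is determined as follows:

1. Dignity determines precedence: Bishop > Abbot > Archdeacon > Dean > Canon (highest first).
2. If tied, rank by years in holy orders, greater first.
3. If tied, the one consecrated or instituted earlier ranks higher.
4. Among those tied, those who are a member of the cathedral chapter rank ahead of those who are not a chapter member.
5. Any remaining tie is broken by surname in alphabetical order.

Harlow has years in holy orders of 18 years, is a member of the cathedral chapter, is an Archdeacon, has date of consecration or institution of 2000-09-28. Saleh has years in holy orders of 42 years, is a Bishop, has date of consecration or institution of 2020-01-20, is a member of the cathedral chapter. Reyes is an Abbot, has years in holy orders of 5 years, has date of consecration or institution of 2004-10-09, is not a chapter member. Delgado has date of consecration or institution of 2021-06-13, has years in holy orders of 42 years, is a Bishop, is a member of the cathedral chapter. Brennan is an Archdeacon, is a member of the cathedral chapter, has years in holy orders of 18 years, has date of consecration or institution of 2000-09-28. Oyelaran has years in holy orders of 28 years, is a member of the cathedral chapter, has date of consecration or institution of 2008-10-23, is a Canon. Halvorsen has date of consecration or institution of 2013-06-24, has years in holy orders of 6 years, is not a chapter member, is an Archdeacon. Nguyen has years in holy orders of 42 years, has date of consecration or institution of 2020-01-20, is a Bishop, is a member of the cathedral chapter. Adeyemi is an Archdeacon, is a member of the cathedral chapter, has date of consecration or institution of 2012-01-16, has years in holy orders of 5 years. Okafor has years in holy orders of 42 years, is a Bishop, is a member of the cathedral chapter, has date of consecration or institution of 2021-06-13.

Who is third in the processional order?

By dignity: Nguyen, Saleh, Delgado and Okafor (Bishop); then Reyes (Abbot); then Brennan, Harlow, Halvorsen and Adeyemi (Archdeacon); then Oyelaran (Canon).
Nguyen, Saleh, Delgado and Okafor all have years in holy orders 42 years, so the next rule applies.
Among Nguyen, Saleh, Delgado and Okafor, by date of consecration or institution (earlier first): Nguyen and Saleh (2020-01-20) before Delgado and Okafor (2021-06-13).
Nguyen and Saleh are each a member of the cathedral chapter, so the next rule applies.
Among Nguyen and Saleh, alphabetically by surname: Nguyen before Saleh.
Delgado and Okafor are each a member of the cathedral chapter, so the next rule applies.
Among Delgado and Okafor, alphabetically by surname: Delgado before Okafor.
Among Brennan, Harlow, Halvorsen and Adeyemi, by years in holy orders (higher first): Brennan and Harlow (18 years) before Halvorsen (6 years) before Adeyemi (5 years).
Brennan and Harlow both have date of consecration or institution 2000-09-28, so the next rule applies.
Brennan and Harlow are each a member of the cathedral chapter, so the next rule applies.
Among Brennan and Harlow, alphabetically by surname: Brennan before Harlow.
Order: Nguyen, Saleh, Delgado, Okafor, Reyes, Brennan, Harlow, Halvorsen, Adeyemi, Oyelaran.

Delgado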